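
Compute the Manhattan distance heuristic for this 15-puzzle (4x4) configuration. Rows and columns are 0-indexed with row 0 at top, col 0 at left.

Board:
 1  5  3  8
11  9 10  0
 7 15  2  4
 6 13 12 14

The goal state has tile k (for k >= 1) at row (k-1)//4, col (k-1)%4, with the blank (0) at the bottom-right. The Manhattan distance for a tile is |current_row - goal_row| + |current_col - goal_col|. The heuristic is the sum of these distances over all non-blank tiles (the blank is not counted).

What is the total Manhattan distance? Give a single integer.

Answer: 28

Derivation:
Tile 1: (0,0)->(0,0) = 0
Tile 5: (0,1)->(1,0) = 2
Tile 3: (0,2)->(0,2) = 0
Tile 8: (0,3)->(1,3) = 1
Tile 11: (1,0)->(2,2) = 3
Tile 9: (1,1)->(2,0) = 2
Tile 10: (1,2)->(2,1) = 2
Tile 7: (2,0)->(1,2) = 3
Tile 15: (2,1)->(3,2) = 2
Tile 2: (2,2)->(0,1) = 3
Tile 4: (2,3)->(0,3) = 2
Tile 6: (3,0)->(1,1) = 3
Tile 13: (3,1)->(3,0) = 1
Tile 12: (3,2)->(2,3) = 2
Tile 14: (3,3)->(3,1) = 2
Sum: 0 + 2 + 0 + 1 + 3 + 2 + 2 + 3 + 2 + 3 + 2 + 3 + 1 + 2 + 2 = 28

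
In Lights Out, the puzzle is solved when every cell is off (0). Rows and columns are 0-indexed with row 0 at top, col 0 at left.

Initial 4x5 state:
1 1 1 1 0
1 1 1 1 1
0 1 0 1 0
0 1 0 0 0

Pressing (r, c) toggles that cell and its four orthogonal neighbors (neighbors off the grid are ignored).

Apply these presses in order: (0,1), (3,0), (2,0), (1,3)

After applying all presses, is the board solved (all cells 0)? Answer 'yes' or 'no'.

Answer: yes

Derivation:
After press 1 at (0,1):
0 0 0 1 0
1 0 1 1 1
0 1 0 1 0
0 1 0 0 0

After press 2 at (3,0):
0 0 0 1 0
1 0 1 1 1
1 1 0 1 0
1 0 0 0 0

After press 3 at (2,0):
0 0 0 1 0
0 0 1 1 1
0 0 0 1 0
0 0 0 0 0

After press 4 at (1,3):
0 0 0 0 0
0 0 0 0 0
0 0 0 0 0
0 0 0 0 0

Lights still on: 0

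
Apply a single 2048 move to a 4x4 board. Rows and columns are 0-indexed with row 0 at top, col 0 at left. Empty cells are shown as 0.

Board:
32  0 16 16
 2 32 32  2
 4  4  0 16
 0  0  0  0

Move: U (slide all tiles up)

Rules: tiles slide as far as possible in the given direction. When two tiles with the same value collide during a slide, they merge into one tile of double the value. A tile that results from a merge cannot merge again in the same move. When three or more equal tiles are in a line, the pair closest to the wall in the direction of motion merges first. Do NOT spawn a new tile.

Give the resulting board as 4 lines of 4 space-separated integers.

Slide up:
col 0: [32, 2, 4, 0] -> [32, 2, 4, 0]
col 1: [0, 32, 4, 0] -> [32, 4, 0, 0]
col 2: [16, 32, 0, 0] -> [16, 32, 0, 0]
col 3: [16, 2, 16, 0] -> [16, 2, 16, 0]

Answer: 32 32 16 16
 2  4 32  2
 4  0  0 16
 0  0  0  0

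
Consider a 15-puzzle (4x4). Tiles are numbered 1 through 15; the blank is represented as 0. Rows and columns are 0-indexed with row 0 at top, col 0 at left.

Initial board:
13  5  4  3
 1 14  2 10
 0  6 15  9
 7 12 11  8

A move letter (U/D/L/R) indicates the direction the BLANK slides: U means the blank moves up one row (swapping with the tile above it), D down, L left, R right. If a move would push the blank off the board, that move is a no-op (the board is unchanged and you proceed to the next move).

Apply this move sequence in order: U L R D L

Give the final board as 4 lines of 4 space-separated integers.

Answer: 13  5  4  3
14  6  2 10
 0  1 15  9
 7 12 11  8

Derivation:
After move 1 (U):
13  5  4  3
 0 14  2 10
 1  6 15  9
 7 12 11  8

After move 2 (L):
13  5  4  3
 0 14  2 10
 1  6 15  9
 7 12 11  8

After move 3 (R):
13  5  4  3
14  0  2 10
 1  6 15  9
 7 12 11  8

After move 4 (D):
13  5  4  3
14  6  2 10
 1  0 15  9
 7 12 11  8

After move 5 (L):
13  5  4  3
14  6  2 10
 0  1 15  9
 7 12 11  8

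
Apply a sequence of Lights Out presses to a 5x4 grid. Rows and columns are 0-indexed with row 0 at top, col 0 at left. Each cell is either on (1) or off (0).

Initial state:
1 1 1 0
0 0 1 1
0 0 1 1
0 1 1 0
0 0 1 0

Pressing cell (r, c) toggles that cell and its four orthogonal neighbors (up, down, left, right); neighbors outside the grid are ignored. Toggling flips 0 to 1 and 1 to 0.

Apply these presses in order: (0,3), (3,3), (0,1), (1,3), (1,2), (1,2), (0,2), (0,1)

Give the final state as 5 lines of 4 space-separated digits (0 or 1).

After press 1 at (0,3):
1 1 0 1
0 0 1 0
0 0 1 1
0 1 1 0
0 0 1 0

After press 2 at (3,3):
1 1 0 1
0 0 1 0
0 0 1 0
0 1 0 1
0 0 1 1

After press 3 at (0,1):
0 0 1 1
0 1 1 0
0 0 1 0
0 1 0 1
0 0 1 1

After press 4 at (1,3):
0 0 1 0
0 1 0 1
0 0 1 1
0 1 0 1
0 0 1 1

After press 5 at (1,2):
0 0 0 0
0 0 1 0
0 0 0 1
0 1 0 1
0 0 1 1

After press 6 at (1,2):
0 0 1 0
0 1 0 1
0 0 1 1
0 1 0 1
0 0 1 1

After press 7 at (0,2):
0 1 0 1
0 1 1 1
0 0 1 1
0 1 0 1
0 0 1 1

After press 8 at (0,1):
1 0 1 1
0 0 1 1
0 0 1 1
0 1 0 1
0 0 1 1

Answer: 1 0 1 1
0 0 1 1
0 0 1 1
0 1 0 1
0 0 1 1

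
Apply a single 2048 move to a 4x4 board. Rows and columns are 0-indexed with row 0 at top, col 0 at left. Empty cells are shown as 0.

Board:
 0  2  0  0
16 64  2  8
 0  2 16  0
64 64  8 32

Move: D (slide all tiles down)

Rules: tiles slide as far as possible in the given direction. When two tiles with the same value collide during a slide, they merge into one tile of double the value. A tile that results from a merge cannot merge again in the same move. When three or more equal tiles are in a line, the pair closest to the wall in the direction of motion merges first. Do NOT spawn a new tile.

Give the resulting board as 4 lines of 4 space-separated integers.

Answer:  0  2  0  0
 0 64  2  0
16  2 16  8
64 64  8 32

Derivation:
Slide down:
col 0: [0, 16, 0, 64] -> [0, 0, 16, 64]
col 1: [2, 64, 2, 64] -> [2, 64, 2, 64]
col 2: [0, 2, 16, 8] -> [0, 2, 16, 8]
col 3: [0, 8, 0, 32] -> [0, 0, 8, 32]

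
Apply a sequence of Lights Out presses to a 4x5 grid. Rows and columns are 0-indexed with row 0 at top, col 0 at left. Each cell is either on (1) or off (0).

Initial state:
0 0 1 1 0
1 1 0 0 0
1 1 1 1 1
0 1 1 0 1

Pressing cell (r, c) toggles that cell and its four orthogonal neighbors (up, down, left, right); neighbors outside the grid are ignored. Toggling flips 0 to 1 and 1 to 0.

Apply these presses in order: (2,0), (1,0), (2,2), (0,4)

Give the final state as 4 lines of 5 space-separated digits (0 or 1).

After press 1 at (2,0):
0 0 1 1 0
0 1 0 0 0
0 0 1 1 1
1 1 1 0 1

After press 2 at (1,0):
1 0 1 1 0
1 0 0 0 0
1 0 1 1 1
1 1 1 0 1

After press 3 at (2,2):
1 0 1 1 0
1 0 1 0 0
1 1 0 0 1
1 1 0 0 1

After press 4 at (0,4):
1 0 1 0 1
1 0 1 0 1
1 1 0 0 1
1 1 0 0 1

Answer: 1 0 1 0 1
1 0 1 0 1
1 1 0 0 1
1 1 0 0 1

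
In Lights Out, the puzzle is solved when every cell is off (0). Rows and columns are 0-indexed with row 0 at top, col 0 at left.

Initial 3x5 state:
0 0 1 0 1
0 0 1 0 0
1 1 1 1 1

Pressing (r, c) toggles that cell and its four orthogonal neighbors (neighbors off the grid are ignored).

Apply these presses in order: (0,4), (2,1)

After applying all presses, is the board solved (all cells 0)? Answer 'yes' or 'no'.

After press 1 at (0,4):
0 0 1 1 0
0 0 1 0 1
1 1 1 1 1

After press 2 at (2,1):
0 0 1 1 0
0 1 1 0 1
0 0 0 1 1

Lights still on: 7

Answer: no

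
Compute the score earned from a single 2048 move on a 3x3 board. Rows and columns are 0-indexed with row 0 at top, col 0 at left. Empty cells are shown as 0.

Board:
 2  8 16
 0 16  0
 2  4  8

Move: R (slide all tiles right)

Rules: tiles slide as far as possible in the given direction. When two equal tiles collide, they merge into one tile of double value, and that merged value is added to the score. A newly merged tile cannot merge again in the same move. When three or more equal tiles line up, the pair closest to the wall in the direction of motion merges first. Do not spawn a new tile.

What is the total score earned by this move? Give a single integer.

Slide right:
row 0: [2, 8, 16] -> [2, 8, 16]  score +0 (running 0)
row 1: [0, 16, 0] -> [0, 0, 16]  score +0 (running 0)
row 2: [2, 4, 8] -> [2, 4, 8]  score +0 (running 0)
Board after move:
 2  8 16
 0  0 16
 2  4  8

Answer: 0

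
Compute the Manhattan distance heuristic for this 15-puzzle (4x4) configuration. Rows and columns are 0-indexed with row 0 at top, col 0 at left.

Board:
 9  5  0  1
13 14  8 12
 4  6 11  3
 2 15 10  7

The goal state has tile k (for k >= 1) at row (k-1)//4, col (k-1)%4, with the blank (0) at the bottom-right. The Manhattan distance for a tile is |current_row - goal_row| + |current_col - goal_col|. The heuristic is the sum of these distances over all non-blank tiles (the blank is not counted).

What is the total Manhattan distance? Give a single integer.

Answer: 32

Derivation:
Tile 9: at (0,0), goal (2,0), distance |0-2|+|0-0| = 2
Tile 5: at (0,1), goal (1,0), distance |0-1|+|1-0| = 2
Tile 1: at (0,3), goal (0,0), distance |0-0|+|3-0| = 3
Tile 13: at (1,0), goal (3,0), distance |1-3|+|0-0| = 2
Tile 14: at (1,1), goal (3,1), distance |1-3|+|1-1| = 2
Tile 8: at (1,2), goal (1,3), distance |1-1|+|2-3| = 1
Tile 12: at (1,3), goal (2,3), distance |1-2|+|3-3| = 1
Tile 4: at (2,0), goal (0,3), distance |2-0|+|0-3| = 5
Tile 6: at (2,1), goal (1,1), distance |2-1|+|1-1| = 1
Tile 11: at (2,2), goal (2,2), distance |2-2|+|2-2| = 0
Tile 3: at (2,3), goal (0,2), distance |2-0|+|3-2| = 3
Tile 2: at (3,0), goal (0,1), distance |3-0|+|0-1| = 4
Tile 15: at (3,1), goal (3,2), distance |3-3|+|1-2| = 1
Tile 10: at (3,2), goal (2,1), distance |3-2|+|2-1| = 2
Tile 7: at (3,3), goal (1,2), distance |3-1|+|3-2| = 3
Sum: 2 + 2 + 3 + 2 + 2 + 1 + 1 + 5 + 1 + 0 + 3 + 4 + 1 + 2 + 3 = 32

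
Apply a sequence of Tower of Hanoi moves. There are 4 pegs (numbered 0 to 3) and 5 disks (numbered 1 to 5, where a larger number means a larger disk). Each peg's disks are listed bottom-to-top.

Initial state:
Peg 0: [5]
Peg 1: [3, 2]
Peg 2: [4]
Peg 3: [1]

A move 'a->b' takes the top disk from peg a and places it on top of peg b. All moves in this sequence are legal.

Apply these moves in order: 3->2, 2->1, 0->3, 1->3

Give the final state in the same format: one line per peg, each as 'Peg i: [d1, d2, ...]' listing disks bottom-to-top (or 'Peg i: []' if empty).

Answer: Peg 0: []
Peg 1: [3, 2]
Peg 2: [4]
Peg 3: [5, 1]

Derivation:
After move 1 (3->2):
Peg 0: [5]
Peg 1: [3, 2]
Peg 2: [4, 1]
Peg 3: []

After move 2 (2->1):
Peg 0: [5]
Peg 1: [3, 2, 1]
Peg 2: [4]
Peg 3: []

After move 3 (0->3):
Peg 0: []
Peg 1: [3, 2, 1]
Peg 2: [4]
Peg 3: [5]

After move 4 (1->3):
Peg 0: []
Peg 1: [3, 2]
Peg 2: [4]
Peg 3: [5, 1]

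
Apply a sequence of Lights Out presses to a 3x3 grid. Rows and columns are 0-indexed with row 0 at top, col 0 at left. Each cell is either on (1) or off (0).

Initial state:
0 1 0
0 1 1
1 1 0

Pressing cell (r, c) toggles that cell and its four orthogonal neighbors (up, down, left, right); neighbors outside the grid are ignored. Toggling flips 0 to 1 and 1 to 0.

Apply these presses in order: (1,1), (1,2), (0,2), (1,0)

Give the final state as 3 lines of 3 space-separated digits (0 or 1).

Answer: 1 1 0
0 0 0
0 0 1

Derivation:
After press 1 at (1,1):
0 0 0
1 0 0
1 0 0

After press 2 at (1,2):
0 0 1
1 1 1
1 0 1

After press 3 at (0,2):
0 1 0
1 1 0
1 0 1

After press 4 at (1,0):
1 1 0
0 0 0
0 0 1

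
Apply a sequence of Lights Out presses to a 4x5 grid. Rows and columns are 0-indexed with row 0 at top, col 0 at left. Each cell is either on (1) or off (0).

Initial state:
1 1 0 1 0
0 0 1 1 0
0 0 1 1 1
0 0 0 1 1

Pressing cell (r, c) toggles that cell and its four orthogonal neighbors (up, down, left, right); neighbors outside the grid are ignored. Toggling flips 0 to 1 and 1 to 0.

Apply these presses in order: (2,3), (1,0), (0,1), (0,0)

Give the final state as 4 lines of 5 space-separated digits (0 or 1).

Answer: 0 1 1 1 0
0 0 1 0 0
1 0 0 0 0
0 0 0 0 1

Derivation:
After press 1 at (2,3):
1 1 0 1 0
0 0 1 0 0
0 0 0 0 0
0 0 0 0 1

After press 2 at (1,0):
0 1 0 1 0
1 1 1 0 0
1 0 0 0 0
0 0 0 0 1

After press 3 at (0,1):
1 0 1 1 0
1 0 1 0 0
1 0 0 0 0
0 0 0 0 1

After press 4 at (0,0):
0 1 1 1 0
0 0 1 0 0
1 0 0 0 0
0 0 0 0 1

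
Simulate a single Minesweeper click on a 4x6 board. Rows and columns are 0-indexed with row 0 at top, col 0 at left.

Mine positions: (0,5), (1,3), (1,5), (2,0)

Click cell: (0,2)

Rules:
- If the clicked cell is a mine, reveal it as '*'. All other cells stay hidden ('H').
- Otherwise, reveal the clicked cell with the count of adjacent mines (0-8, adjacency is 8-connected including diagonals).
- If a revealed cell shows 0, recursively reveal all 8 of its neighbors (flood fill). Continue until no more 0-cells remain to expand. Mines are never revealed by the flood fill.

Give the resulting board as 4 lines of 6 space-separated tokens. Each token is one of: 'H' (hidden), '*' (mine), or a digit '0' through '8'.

H H 1 H H H
H H H H H H
H H H H H H
H H H H H H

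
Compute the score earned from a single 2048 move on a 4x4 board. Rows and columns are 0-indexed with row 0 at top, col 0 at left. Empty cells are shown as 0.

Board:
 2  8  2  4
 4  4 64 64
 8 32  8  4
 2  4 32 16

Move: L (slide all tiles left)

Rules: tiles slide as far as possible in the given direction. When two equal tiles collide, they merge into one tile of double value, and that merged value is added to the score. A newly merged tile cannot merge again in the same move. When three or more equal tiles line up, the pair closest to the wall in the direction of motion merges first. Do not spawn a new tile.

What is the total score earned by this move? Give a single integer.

Answer: 136

Derivation:
Slide left:
row 0: [2, 8, 2, 4] -> [2, 8, 2, 4]  score +0 (running 0)
row 1: [4, 4, 64, 64] -> [8, 128, 0, 0]  score +136 (running 136)
row 2: [8, 32, 8, 4] -> [8, 32, 8, 4]  score +0 (running 136)
row 3: [2, 4, 32, 16] -> [2, 4, 32, 16]  score +0 (running 136)
Board after move:
  2   8   2   4
  8 128   0   0
  8  32   8   4
  2   4  32  16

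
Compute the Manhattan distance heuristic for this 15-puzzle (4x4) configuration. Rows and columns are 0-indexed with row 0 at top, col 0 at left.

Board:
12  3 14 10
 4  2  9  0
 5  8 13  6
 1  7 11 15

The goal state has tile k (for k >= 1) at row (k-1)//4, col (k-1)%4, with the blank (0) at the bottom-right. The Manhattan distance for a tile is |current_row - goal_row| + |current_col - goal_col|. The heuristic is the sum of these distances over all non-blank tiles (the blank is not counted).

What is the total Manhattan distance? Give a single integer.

Tile 12: at (0,0), goal (2,3), distance |0-2|+|0-3| = 5
Tile 3: at (0,1), goal (0,2), distance |0-0|+|1-2| = 1
Tile 14: at (0,2), goal (3,1), distance |0-3|+|2-1| = 4
Tile 10: at (0,3), goal (2,1), distance |0-2|+|3-1| = 4
Tile 4: at (1,0), goal (0,3), distance |1-0|+|0-3| = 4
Tile 2: at (1,1), goal (0,1), distance |1-0|+|1-1| = 1
Tile 9: at (1,2), goal (2,0), distance |1-2|+|2-0| = 3
Tile 5: at (2,0), goal (1,0), distance |2-1|+|0-0| = 1
Tile 8: at (2,1), goal (1,3), distance |2-1|+|1-3| = 3
Tile 13: at (2,2), goal (3,0), distance |2-3|+|2-0| = 3
Tile 6: at (2,3), goal (1,1), distance |2-1|+|3-1| = 3
Tile 1: at (3,0), goal (0,0), distance |3-0|+|0-0| = 3
Tile 7: at (3,1), goal (1,2), distance |3-1|+|1-2| = 3
Tile 11: at (3,2), goal (2,2), distance |3-2|+|2-2| = 1
Tile 15: at (3,3), goal (3,2), distance |3-3|+|3-2| = 1
Sum: 5 + 1 + 4 + 4 + 4 + 1 + 3 + 1 + 3 + 3 + 3 + 3 + 3 + 1 + 1 = 40

Answer: 40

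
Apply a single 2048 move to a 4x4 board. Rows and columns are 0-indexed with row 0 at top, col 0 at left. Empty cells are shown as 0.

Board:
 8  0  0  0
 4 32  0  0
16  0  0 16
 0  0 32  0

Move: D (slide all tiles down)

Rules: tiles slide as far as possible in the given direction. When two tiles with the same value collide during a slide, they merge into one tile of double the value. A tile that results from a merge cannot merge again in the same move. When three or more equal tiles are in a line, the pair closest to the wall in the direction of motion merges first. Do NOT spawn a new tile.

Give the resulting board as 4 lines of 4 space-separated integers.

Answer:  0  0  0  0
 8  0  0  0
 4  0  0  0
16 32 32 16

Derivation:
Slide down:
col 0: [8, 4, 16, 0] -> [0, 8, 4, 16]
col 1: [0, 32, 0, 0] -> [0, 0, 0, 32]
col 2: [0, 0, 0, 32] -> [0, 0, 0, 32]
col 3: [0, 0, 16, 0] -> [0, 0, 0, 16]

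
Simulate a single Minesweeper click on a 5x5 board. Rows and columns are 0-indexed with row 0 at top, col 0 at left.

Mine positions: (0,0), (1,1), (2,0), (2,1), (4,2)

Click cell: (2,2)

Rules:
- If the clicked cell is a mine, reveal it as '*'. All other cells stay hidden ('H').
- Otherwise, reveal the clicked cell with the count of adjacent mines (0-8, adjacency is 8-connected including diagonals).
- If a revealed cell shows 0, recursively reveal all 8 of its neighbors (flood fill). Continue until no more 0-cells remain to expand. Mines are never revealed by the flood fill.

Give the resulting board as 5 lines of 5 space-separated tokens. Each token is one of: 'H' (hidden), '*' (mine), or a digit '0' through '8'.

H H H H H
H H H H H
H H 2 H H
H H H H H
H H H H H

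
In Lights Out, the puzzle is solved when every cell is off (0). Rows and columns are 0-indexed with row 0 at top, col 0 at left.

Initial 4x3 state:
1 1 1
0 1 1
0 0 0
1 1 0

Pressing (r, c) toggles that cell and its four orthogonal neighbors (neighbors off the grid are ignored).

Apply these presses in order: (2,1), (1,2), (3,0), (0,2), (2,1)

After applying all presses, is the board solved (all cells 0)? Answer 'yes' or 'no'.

Answer: no

Derivation:
After press 1 at (2,1):
1 1 1
0 0 1
1 1 1
1 0 0

After press 2 at (1,2):
1 1 0
0 1 0
1 1 0
1 0 0

After press 3 at (3,0):
1 1 0
0 1 0
0 1 0
0 1 0

After press 4 at (0,2):
1 0 1
0 1 1
0 1 0
0 1 0

After press 5 at (2,1):
1 0 1
0 0 1
1 0 1
0 0 0

Lights still on: 5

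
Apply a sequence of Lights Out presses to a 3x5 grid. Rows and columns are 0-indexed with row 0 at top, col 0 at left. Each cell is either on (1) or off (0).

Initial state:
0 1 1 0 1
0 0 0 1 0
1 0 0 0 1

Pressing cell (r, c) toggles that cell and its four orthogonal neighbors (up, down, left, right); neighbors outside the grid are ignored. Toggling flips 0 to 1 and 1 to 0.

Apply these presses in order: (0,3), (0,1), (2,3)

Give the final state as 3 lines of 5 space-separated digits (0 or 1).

Answer: 1 0 1 1 0
0 1 0 1 0
1 0 1 1 0

Derivation:
After press 1 at (0,3):
0 1 0 1 0
0 0 0 0 0
1 0 0 0 1

After press 2 at (0,1):
1 0 1 1 0
0 1 0 0 0
1 0 0 0 1

After press 3 at (2,3):
1 0 1 1 0
0 1 0 1 0
1 0 1 1 0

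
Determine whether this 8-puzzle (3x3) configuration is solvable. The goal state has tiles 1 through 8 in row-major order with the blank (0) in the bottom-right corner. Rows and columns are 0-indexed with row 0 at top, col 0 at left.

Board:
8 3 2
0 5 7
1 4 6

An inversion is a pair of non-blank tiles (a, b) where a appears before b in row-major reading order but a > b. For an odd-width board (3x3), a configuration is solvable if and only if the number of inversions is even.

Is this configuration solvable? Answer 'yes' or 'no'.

Answer: no

Derivation:
Inversions (pairs i<j in row-major order where tile[i] > tile[j] > 0): 15
15 is odd, so the puzzle is not solvable.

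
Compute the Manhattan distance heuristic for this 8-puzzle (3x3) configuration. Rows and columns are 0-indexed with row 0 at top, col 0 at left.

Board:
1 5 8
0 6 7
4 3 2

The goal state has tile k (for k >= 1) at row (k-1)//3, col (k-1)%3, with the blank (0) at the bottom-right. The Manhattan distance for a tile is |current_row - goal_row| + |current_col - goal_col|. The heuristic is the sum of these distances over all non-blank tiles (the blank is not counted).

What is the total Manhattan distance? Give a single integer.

Answer: 15

Derivation:
Tile 1: (0,0)->(0,0) = 0
Tile 5: (0,1)->(1,1) = 1
Tile 8: (0,2)->(2,1) = 3
Tile 6: (1,1)->(1,2) = 1
Tile 7: (1,2)->(2,0) = 3
Tile 4: (2,0)->(1,0) = 1
Tile 3: (2,1)->(0,2) = 3
Tile 2: (2,2)->(0,1) = 3
Sum: 0 + 1 + 3 + 1 + 3 + 1 + 3 + 3 = 15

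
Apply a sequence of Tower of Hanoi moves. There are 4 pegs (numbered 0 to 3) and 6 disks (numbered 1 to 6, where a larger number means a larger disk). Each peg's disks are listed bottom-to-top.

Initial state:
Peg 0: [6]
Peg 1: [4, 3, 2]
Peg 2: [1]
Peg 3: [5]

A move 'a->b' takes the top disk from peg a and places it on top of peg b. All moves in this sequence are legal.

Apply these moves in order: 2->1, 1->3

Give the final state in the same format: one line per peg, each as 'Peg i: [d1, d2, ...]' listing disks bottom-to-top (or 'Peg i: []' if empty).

Answer: Peg 0: [6]
Peg 1: [4, 3, 2]
Peg 2: []
Peg 3: [5, 1]

Derivation:
After move 1 (2->1):
Peg 0: [6]
Peg 1: [4, 3, 2, 1]
Peg 2: []
Peg 3: [5]

After move 2 (1->3):
Peg 0: [6]
Peg 1: [4, 3, 2]
Peg 2: []
Peg 3: [5, 1]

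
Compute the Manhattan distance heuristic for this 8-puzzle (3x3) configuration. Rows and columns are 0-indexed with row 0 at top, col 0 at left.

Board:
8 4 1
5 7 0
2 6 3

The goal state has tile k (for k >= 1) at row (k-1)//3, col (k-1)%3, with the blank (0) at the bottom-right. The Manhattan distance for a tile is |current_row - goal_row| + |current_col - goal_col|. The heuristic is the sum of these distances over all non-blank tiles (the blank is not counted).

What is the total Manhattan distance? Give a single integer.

Answer: 17

Derivation:
Tile 8: at (0,0), goal (2,1), distance |0-2|+|0-1| = 3
Tile 4: at (0,1), goal (1,0), distance |0-1|+|1-0| = 2
Tile 1: at (0,2), goal (0,0), distance |0-0|+|2-0| = 2
Tile 5: at (1,0), goal (1,1), distance |1-1|+|0-1| = 1
Tile 7: at (1,1), goal (2,0), distance |1-2|+|1-0| = 2
Tile 2: at (2,0), goal (0,1), distance |2-0|+|0-1| = 3
Tile 6: at (2,1), goal (1,2), distance |2-1|+|1-2| = 2
Tile 3: at (2,2), goal (0,2), distance |2-0|+|2-2| = 2
Sum: 3 + 2 + 2 + 1 + 2 + 3 + 2 + 2 = 17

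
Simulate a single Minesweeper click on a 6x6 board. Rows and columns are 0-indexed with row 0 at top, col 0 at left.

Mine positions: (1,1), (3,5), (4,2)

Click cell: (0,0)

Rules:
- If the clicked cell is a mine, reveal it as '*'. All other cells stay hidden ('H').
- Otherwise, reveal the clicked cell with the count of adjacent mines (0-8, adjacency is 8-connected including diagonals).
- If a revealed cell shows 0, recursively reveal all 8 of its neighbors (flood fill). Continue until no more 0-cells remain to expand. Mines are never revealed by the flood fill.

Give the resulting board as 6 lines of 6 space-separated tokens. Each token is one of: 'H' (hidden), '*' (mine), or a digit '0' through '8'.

1 H H H H H
H H H H H H
H H H H H H
H H H H H H
H H H H H H
H H H H H H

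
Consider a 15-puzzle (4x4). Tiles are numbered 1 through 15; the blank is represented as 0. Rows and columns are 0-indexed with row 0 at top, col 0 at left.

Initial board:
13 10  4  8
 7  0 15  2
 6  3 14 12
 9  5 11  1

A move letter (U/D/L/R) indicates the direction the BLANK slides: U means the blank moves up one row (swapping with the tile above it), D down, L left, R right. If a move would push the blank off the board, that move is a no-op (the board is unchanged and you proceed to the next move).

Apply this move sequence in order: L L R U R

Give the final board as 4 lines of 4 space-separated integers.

Answer: 13  4  0  8
 7 10 15  2
 6  3 14 12
 9  5 11  1

Derivation:
After move 1 (L):
13 10  4  8
 0  7 15  2
 6  3 14 12
 9  5 11  1

After move 2 (L):
13 10  4  8
 0  7 15  2
 6  3 14 12
 9  5 11  1

After move 3 (R):
13 10  4  8
 7  0 15  2
 6  3 14 12
 9  5 11  1

After move 4 (U):
13  0  4  8
 7 10 15  2
 6  3 14 12
 9  5 11  1

After move 5 (R):
13  4  0  8
 7 10 15  2
 6  3 14 12
 9  5 11  1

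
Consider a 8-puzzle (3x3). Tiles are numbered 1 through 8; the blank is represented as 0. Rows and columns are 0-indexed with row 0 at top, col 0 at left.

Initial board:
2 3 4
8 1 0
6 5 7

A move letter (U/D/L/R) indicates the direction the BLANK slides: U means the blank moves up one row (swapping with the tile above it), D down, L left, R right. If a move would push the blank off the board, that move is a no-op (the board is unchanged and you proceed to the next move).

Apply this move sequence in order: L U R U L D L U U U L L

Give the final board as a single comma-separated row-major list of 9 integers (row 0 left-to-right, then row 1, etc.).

Answer: 0, 3, 4, 2, 8, 1, 6, 5, 7

Derivation:
After move 1 (L):
2 3 4
8 0 1
6 5 7

After move 2 (U):
2 0 4
8 3 1
6 5 7

After move 3 (R):
2 4 0
8 3 1
6 5 7

After move 4 (U):
2 4 0
8 3 1
6 5 7

After move 5 (L):
2 0 4
8 3 1
6 5 7

After move 6 (D):
2 3 4
8 0 1
6 5 7

After move 7 (L):
2 3 4
0 8 1
6 5 7

After move 8 (U):
0 3 4
2 8 1
6 5 7

After move 9 (U):
0 3 4
2 8 1
6 5 7

After move 10 (U):
0 3 4
2 8 1
6 5 7

After move 11 (L):
0 3 4
2 8 1
6 5 7

After move 12 (L):
0 3 4
2 8 1
6 5 7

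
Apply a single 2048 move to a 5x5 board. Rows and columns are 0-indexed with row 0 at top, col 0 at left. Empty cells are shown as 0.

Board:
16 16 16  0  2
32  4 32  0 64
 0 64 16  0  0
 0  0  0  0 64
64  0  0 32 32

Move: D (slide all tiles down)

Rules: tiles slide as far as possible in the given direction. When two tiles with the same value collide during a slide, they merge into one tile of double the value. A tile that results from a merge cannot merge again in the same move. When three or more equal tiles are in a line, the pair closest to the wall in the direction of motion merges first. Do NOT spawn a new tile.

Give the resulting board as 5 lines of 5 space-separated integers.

Answer:   0   0   0   0   0
  0   0   0   0   0
 16  16  16   0   2
 32   4  32   0 128
 64  64  16  32  32

Derivation:
Slide down:
col 0: [16, 32, 0, 0, 64] -> [0, 0, 16, 32, 64]
col 1: [16, 4, 64, 0, 0] -> [0, 0, 16, 4, 64]
col 2: [16, 32, 16, 0, 0] -> [0, 0, 16, 32, 16]
col 3: [0, 0, 0, 0, 32] -> [0, 0, 0, 0, 32]
col 4: [2, 64, 0, 64, 32] -> [0, 0, 2, 128, 32]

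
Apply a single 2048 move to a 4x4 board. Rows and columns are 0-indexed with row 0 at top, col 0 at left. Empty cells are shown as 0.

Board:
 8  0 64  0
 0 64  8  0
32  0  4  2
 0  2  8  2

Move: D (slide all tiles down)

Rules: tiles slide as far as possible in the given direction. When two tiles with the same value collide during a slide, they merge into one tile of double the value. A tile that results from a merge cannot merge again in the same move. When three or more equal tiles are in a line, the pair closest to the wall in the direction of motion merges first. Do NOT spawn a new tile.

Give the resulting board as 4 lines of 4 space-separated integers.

Slide down:
col 0: [8, 0, 32, 0] -> [0, 0, 8, 32]
col 1: [0, 64, 0, 2] -> [0, 0, 64, 2]
col 2: [64, 8, 4, 8] -> [64, 8, 4, 8]
col 3: [0, 0, 2, 2] -> [0, 0, 0, 4]

Answer:  0  0 64  0
 0  0  8  0
 8 64  4  0
32  2  8  4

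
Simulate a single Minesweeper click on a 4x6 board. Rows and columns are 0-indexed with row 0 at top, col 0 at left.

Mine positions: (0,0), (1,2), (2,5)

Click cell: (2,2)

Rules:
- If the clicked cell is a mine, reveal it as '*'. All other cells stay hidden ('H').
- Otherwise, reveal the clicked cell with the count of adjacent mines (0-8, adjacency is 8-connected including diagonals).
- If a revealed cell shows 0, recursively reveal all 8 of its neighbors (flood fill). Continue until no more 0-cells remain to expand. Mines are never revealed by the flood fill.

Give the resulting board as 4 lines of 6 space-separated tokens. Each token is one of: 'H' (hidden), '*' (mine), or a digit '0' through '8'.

H H H H H H
H H H H H H
H H 1 H H H
H H H H H H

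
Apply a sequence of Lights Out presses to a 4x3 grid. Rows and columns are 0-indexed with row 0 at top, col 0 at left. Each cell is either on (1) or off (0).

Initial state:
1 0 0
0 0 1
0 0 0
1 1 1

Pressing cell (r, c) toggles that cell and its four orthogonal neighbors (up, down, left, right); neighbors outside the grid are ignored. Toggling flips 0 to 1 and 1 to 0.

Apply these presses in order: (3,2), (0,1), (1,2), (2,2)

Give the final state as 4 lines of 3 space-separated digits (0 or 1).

Answer: 0 1 0
0 0 1
0 1 1
1 0 1

Derivation:
After press 1 at (3,2):
1 0 0
0 0 1
0 0 1
1 0 0

After press 2 at (0,1):
0 1 1
0 1 1
0 0 1
1 0 0

After press 3 at (1,2):
0 1 0
0 0 0
0 0 0
1 0 0

After press 4 at (2,2):
0 1 0
0 0 1
0 1 1
1 0 1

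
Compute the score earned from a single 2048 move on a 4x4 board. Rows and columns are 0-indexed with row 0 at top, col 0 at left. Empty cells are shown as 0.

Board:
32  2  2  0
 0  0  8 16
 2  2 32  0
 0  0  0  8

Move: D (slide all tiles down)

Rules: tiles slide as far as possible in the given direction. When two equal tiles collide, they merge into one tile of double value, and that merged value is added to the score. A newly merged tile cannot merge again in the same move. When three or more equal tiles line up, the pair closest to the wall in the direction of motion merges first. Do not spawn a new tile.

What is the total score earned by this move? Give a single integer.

Slide down:
col 0: [32, 0, 2, 0] -> [0, 0, 32, 2]  score +0 (running 0)
col 1: [2, 0, 2, 0] -> [0, 0, 0, 4]  score +4 (running 4)
col 2: [2, 8, 32, 0] -> [0, 2, 8, 32]  score +0 (running 4)
col 3: [0, 16, 0, 8] -> [0, 0, 16, 8]  score +0 (running 4)
Board after move:
 0  0  0  0
 0  0  2  0
32  0  8 16
 2  4 32  8

Answer: 4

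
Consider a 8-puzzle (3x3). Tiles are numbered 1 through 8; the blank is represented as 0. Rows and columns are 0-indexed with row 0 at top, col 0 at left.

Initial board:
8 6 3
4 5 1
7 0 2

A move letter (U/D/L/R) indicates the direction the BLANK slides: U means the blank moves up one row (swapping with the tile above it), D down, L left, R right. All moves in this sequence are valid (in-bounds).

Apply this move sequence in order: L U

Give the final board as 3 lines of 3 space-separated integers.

Answer: 8 6 3
0 5 1
4 7 2

Derivation:
After move 1 (L):
8 6 3
4 5 1
0 7 2

After move 2 (U):
8 6 3
0 5 1
4 7 2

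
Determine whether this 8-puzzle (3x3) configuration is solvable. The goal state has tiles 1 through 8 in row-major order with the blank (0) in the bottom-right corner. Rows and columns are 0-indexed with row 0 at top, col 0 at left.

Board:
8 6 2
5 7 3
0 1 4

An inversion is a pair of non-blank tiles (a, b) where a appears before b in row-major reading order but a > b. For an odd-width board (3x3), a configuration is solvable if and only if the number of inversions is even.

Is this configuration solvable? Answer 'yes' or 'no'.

Inversions (pairs i<j in row-major order where tile[i] > tile[j] > 0): 20
20 is even, so the puzzle is solvable.

Answer: yes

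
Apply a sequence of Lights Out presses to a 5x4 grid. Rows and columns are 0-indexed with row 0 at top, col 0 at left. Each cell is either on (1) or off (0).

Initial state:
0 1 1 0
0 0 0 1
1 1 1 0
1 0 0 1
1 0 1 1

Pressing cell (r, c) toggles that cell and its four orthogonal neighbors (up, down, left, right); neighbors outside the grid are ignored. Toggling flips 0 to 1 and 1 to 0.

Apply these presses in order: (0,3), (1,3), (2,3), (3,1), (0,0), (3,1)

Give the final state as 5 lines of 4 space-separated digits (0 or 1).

Answer: 1 0 0 0
1 0 1 0
1 1 0 0
1 0 0 0
1 0 1 1

Derivation:
After press 1 at (0,3):
0 1 0 1
0 0 0 0
1 1 1 0
1 0 0 1
1 0 1 1

After press 2 at (1,3):
0 1 0 0
0 0 1 1
1 1 1 1
1 0 0 1
1 0 1 1

After press 3 at (2,3):
0 1 0 0
0 0 1 0
1 1 0 0
1 0 0 0
1 0 1 1

After press 4 at (3,1):
0 1 0 0
0 0 1 0
1 0 0 0
0 1 1 0
1 1 1 1

After press 5 at (0,0):
1 0 0 0
1 0 1 0
1 0 0 0
0 1 1 0
1 1 1 1

After press 6 at (3,1):
1 0 0 0
1 0 1 0
1 1 0 0
1 0 0 0
1 0 1 1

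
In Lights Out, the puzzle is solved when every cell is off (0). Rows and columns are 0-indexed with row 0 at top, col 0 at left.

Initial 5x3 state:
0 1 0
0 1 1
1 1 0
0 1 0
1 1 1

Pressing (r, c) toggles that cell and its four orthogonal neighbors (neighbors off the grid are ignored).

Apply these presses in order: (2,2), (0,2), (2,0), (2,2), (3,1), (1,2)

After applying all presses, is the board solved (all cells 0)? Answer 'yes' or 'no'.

After press 1 at (2,2):
0 1 0
0 1 0
1 0 1
0 1 1
1 1 1

After press 2 at (0,2):
0 0 1
0 1 1
1 0 1
0 1 1
1 1 1

After press 3 at (2,0):
0 0 1
1 1 1
0 1 1
1 1 1
1 1 1

After press 4 at (2,2):
0 0 1
1 1 0
0 0 0
1 1 0
1 1 1

After press 5 at (3,1):
0 0 1
1 1 0
0 1 0
0 0 1
1 0 1

After press 6 at (1,2):
0 0 0
1 0 1
0 1 1
0 0 1
1 0 1

Lights still on: 7

Answer: no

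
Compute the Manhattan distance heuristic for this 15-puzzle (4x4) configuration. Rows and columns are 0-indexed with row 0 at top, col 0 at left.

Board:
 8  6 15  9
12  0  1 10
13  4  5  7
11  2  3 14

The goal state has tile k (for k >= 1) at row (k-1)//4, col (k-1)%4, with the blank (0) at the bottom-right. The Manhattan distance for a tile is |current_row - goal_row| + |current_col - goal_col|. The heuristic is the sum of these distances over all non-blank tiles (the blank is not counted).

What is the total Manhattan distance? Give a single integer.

Tile 8: (0,0)->(1,3) = 4
Tile 6: (0,1)->(1,1) = 1
Tile 15: (0,2)->(3,2) = 3
Tile 9: (0,3)->(2,0) = 5
Tile 12: (1,0)->(2,3) = 4
Tile 1: (1,2)->(0,0) = 3
Tile 10: (1,3)->(2,1) = 3
Tile 13: (2,0)->(3,0) = 1
Tile 4: (2,1)->(0,3) = 4
Tile 5: (2,2)->(1,0) = 3
Tile 7: (2,3)->(1,2) = 2
Tile 11: (3,0)->(2,2) = 3
Tile 2: (3,1)->(0,1) = 3
Tile 3: (3,2)->(0,2) = 3
Tile 14: (3,3)->(3,1) = 2
Sum: 4 + 1 + 3 + 5 + 4 + 3 + 3 + 1 + 4 + 3 + 2 + 3 + 3 + 3 + 2 = 44

Answer: 44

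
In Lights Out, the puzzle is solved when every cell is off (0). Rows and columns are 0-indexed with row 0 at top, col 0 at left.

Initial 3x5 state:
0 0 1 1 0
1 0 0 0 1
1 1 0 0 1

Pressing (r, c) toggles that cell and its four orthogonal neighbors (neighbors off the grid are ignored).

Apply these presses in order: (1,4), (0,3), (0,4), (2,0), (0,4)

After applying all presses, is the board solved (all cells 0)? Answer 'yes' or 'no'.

After press 1 at (1,4):
0 0 1 1 1
1 0 0 1 0
1 1 0 0 0

After press 2 at (0,3):
0 0 0 0 0
1 0 0 0 0
1 1 0 0 0

After press 3 at (0,4):
0 0 0 1 1
1 0 0 0 1
1 1 0 0 0

After press 4 at (2,0):
0 0 0 1 1
0 0 0 0 1
0 0 0 0 0

After press 5 at (0,4):
0 0 0 0 0
0 0 0 0 0
0 0 0 0 0

Lights still on: 0

Answer: yes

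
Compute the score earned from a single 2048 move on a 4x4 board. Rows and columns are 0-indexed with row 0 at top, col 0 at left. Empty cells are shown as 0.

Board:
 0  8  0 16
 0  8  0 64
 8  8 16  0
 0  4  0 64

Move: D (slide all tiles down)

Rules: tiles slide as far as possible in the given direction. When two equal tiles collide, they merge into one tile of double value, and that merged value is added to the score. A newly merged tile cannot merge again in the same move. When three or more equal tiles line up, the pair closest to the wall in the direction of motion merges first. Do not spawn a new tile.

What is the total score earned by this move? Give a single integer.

Answer: 144

Derivation:
Slide down:
col 0: [0, 0, 8, 0] -> [0, 0, 0, 8]  score +0 (running 0)
col 1: [8, 8, 8, 4] -> [0, 8, 16, 4]  score +16 (running 16)
col 2: [0, 0, 16, 0] -> [0, 0, 0, 16]  score +0 (running 16)
col 3: [16, 64, 0, 64] -> [0, 0, 16, 128]  score +128 (running 144)
Board after move:
  0   0   0   0
  0   8   0   0
  0  16   0  16
  8   4  16 128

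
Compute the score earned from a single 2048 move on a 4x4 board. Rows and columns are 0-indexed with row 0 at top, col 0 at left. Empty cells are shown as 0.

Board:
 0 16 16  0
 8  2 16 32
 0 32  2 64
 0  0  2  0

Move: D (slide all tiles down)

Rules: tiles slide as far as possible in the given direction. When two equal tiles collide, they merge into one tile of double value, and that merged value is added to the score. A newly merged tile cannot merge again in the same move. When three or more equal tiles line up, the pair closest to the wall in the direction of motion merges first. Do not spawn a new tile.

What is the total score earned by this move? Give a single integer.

Answer: 36

Derivation:
Slide down:
col 0: [0, 8, 0, 0] -> [0, 0, 0, 8]  score +0 (running 0)
col 1: [16, 2, 32, 0] -> [0, 16, 2, 32]  score +0 (running 0)
col 2: [16, 16, 2, 2] -> [0, 0, 32, 4]  score +36 (running 36)
col 3: [0, 32, 64, 0] -> [0, 0, 32, 64]  score +0 (running 36)
Board after move:
 0  0  0  0
 0 16  0  0
 0  2 32 32
 8 32  4 64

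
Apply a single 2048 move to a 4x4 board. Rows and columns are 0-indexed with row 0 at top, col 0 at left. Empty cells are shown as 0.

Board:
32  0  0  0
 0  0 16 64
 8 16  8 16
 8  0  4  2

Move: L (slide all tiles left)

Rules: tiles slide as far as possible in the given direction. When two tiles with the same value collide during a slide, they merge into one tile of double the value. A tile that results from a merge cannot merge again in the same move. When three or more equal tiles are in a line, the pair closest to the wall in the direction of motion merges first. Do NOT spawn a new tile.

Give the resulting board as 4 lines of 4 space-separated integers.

Answer: 32  0  0  0
16 64  0  0
 8 16  8 16
 8  4  2  0

Derivation:
Slide left:
row 0: [32, 0, 0, 0] -> [32, 0, 0, 0]
row 1: [0, 0, 16, 64] -> [16, 64, 0, 0]
row 2: [8, 16, 8, 16] -> [8, 16, 8, 16]
row 3: [8, 0, 4, 2] -> [8, 4, 2, 0]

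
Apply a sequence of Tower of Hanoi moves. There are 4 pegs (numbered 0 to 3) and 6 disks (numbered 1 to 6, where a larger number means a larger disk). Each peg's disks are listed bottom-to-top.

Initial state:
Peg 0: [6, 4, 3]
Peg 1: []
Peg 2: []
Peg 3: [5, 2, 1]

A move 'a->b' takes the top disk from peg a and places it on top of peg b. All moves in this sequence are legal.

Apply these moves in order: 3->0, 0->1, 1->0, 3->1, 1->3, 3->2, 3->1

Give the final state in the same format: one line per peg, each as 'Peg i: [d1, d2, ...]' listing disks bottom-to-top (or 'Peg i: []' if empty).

Answer: Peg 0: [6, 4, 3, 1]
Peg 1: [5]
Peg 2: [2]
Peg 3: []

Derivation:
After move 1 (3->0):
Peg 0: [6, 4, 3, 1]
Peg 1: []
Peg 2: []
Peg 3: [5, 2]

After move 2 (0->1):
Peg 0: [6, 4, 3]
Peg 1: [1]
Peg 2: []
Peg 3: [5, 2]

After move 3 (1->0):
Peg 0: [6, 4, 3, 1]
Peg 1: []
Peg 2: []
Peg 3: [5, 2]

After move 4 (3->1):
Peg 0: [6, 4, 3, 1]
Peg 1: [2]
Peg 2: []
Peg 3: [5]

After move 5 (1->3):
Peg 0: [6, 4, 3, 1]
Peg 1: []
Peg 2: []
Peg 3: [5, 2]

After move 6 (3->2):
Peg 0: [6, 4, 3, 1]
Peg 1: []
Peg 2: [2]
Peg 3: [5]

After move 7 (3->1):
Peg 0: [6, 4, 3, 1]
Peg 1: [5]
Peg 2: [2]
Peg 3: []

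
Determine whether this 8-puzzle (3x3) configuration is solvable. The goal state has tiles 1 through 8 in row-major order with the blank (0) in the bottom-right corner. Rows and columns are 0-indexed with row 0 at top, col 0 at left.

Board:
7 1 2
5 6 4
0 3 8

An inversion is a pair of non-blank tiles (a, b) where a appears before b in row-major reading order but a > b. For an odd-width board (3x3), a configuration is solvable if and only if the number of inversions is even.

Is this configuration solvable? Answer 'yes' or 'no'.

Inversions (pairs i<j in row-major order where tile[i] > tile[j] > 0): 11
11 is odd, so the puzzle is not solvable.

Answer: no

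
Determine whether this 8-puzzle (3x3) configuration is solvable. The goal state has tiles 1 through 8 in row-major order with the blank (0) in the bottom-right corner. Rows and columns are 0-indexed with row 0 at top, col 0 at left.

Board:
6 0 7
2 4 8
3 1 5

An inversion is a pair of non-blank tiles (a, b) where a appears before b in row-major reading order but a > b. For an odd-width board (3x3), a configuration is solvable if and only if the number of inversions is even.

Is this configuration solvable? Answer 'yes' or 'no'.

Answer: no

Derivation:
Inversions (pairs i<j in row-major order where tile[i] > tile[j] > 0): 17
17 is odd, so the puzzle is not solvable.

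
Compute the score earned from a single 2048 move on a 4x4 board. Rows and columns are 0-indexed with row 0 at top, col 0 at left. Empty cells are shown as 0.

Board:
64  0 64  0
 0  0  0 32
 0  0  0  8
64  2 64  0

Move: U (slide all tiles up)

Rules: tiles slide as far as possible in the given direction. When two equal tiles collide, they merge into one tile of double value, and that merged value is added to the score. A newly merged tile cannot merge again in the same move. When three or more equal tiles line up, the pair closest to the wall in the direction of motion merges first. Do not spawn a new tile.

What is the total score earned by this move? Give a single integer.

Slide up:
col 0: [64, 0, 0, 64] -> [128, 0, 0, 0]  score +128 (running 128)
col 1: [0, 0, 0, 2] -> [2, 0, 0, 0]  score +0 (running 128)
col 2: [64, 0, 0, 64] -> [128, 0, 0, 0]  score +128 (running 256)
col 3: [0, 32, 8, 0] -> [32, 8, 0, 0]  score +0 (running 256)
Board after move:
128   2 128  32
  0   0   0   8
  0   0   0   0
  0   0   0   0

Answer: 256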